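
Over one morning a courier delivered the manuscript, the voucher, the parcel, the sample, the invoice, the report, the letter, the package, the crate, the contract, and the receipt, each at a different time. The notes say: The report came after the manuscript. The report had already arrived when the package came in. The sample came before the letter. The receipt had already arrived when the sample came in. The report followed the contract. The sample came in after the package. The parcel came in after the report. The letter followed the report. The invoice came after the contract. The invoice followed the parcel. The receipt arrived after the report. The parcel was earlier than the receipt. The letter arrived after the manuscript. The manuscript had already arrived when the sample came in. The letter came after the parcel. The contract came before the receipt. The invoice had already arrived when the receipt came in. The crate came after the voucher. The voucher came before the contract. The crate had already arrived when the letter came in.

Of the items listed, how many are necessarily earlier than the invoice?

5

Directly stated before the invoice: the contract and the parcel.
The manuscript reaches the invoice via the manuscript → the report → the parcel → the invoice.
The report reaches the invoice via the report → the parcel → the invoice.
The voucher reaches the invoice via the voucher → the contract → the invoice.
No chain forces the receipt (or any of the others) ahead of the invoice.
That's the contract, the manuscript, the parcel, the report, and the voucher — 5 in all.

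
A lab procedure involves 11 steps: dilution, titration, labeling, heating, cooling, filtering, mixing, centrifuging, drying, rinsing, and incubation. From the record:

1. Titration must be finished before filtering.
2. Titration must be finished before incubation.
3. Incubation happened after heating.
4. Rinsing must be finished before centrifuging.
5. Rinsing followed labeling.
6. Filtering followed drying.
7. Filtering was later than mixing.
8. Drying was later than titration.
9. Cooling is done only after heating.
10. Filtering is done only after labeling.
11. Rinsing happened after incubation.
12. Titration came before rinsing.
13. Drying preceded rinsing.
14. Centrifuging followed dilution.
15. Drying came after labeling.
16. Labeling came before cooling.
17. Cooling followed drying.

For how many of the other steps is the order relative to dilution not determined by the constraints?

Forced after dilution: centrifuging.
That leaves cooling, drying, filtering, heating, incubation, labeling, mixing, rinsing, and titration with no forced order relative to dilution — 9.

9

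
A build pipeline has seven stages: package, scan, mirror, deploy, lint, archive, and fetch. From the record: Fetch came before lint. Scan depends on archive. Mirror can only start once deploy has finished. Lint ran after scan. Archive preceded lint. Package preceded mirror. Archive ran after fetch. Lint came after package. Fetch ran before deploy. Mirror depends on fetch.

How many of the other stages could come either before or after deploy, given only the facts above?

Forced before deploy: fetch; forced after deploy: mirror.
That leaves archive, lint, package, and scan with no forced order relative to deploy — 4.

4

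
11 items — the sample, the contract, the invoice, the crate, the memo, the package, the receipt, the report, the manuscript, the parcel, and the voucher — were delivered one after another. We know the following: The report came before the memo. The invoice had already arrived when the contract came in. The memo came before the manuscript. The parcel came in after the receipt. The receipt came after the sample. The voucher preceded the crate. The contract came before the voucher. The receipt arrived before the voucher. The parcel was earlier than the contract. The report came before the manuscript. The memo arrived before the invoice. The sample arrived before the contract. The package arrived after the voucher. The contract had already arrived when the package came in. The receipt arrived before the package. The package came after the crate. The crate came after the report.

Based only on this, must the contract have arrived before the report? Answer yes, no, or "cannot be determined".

no

Tracing the constraints gives the report → the memo → the invoice → the contract, so the report must come before the contract.
That means the contract cannot be before the report.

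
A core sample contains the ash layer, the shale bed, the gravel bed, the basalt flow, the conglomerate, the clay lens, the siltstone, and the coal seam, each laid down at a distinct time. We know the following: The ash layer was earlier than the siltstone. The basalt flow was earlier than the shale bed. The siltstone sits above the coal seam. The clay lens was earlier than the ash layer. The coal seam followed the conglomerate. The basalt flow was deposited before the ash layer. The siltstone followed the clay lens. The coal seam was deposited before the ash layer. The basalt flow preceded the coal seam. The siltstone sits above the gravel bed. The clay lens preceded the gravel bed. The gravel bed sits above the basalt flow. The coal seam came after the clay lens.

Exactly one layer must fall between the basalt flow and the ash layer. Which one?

Tracing the constraints gives the basalt flow → the coal seam → the ash layer, so the coal seam sits after the basalt flow and before the ash layer.
No other layer is forced both after the basalt flow and before the ash layer.

the coal seam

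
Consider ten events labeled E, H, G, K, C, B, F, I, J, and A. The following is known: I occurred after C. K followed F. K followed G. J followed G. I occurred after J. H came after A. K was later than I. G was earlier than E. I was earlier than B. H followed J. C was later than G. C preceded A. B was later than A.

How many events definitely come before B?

Directly stated before B: A and I.
C reaches B via C → A → B.
G reaches B via G → C → A → B.
J reaches B via J → I → B.
No chain forces E (or any of the others) ahead of B.
That's A, C, G, I, and J — 5 in all.

5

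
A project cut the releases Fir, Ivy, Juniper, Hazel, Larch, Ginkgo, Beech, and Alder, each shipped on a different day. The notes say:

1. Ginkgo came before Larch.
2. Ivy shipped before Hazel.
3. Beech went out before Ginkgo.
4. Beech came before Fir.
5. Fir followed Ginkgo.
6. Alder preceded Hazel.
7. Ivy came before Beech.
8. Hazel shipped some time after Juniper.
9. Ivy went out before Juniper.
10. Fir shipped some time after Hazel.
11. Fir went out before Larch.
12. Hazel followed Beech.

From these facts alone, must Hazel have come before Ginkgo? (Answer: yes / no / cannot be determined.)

No chain of stated constraints runs from Hazel to Ginkgo, and none runs from Ginkgo to Hazel either.
So the relative order of Hazel and Ginkgo is not fixed by the given facts.

cannot be determined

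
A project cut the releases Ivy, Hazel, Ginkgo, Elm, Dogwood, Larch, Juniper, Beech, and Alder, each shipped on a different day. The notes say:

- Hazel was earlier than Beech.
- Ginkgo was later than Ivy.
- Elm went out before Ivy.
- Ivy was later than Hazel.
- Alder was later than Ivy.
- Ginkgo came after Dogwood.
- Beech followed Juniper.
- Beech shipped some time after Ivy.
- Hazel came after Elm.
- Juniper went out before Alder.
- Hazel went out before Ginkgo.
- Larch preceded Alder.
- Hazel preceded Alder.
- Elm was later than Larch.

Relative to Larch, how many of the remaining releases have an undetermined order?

Forced after Larch: Alder, Beech, Elm, Ginkgo, Hazel, and Ivy.
That leaves Dogwood and Juniper with no forced order relative to Larch — 2.

2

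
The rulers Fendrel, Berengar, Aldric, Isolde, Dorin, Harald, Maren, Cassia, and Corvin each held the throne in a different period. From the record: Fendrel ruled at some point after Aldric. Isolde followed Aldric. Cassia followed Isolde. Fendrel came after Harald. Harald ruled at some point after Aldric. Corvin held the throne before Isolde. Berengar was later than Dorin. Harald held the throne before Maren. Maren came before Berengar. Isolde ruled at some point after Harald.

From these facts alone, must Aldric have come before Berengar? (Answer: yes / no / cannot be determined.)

Chain the constraints: Aldric → Harald → Maren → Berengar. Each link is directly stated, so Aldric comes before Berengar.

yes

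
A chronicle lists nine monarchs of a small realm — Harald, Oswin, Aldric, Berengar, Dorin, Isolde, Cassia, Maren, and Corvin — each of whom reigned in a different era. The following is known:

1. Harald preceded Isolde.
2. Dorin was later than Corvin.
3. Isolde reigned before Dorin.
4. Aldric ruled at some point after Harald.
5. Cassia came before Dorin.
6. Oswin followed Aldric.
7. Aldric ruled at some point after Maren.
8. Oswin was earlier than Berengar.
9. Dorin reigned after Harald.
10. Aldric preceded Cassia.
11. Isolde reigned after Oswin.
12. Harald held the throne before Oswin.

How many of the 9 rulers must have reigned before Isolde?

Directly stated before Isolde: Harald and Oswin.
Aldric reaches Isolde via Aldric → Oswin → Isolde.
Maren reaches Isolde via Maren → Aldric → Oswin → Isolde.
No chain forces Dorin (or any of the others) ahead of Isolde.
That's Aldric, Harald, Maren, and Oswin — 4 in all.

4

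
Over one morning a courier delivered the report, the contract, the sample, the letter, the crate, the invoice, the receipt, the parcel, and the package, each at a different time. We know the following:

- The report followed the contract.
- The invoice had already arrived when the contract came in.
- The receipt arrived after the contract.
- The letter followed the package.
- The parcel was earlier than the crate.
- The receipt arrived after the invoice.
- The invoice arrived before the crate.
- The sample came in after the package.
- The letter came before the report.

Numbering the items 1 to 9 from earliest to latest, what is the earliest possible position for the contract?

The invoice must come before the contract — 1 forced predecessor.
Nothing else is forced ahead of the contract, so its earliest slot is position 1 + 1 = 2.

2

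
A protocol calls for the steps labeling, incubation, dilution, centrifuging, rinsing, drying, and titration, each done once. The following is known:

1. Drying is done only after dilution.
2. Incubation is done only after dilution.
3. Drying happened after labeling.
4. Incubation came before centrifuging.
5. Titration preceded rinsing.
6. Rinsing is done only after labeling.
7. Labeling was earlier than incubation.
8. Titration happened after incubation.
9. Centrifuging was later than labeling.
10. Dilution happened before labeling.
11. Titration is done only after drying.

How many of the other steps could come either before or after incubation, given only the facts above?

1

Forced before incubation: dilution and labeling; forced after incubation: centrifuging, rinsing, and titration.
That leaves drying with no forced order relative to incubation — 1.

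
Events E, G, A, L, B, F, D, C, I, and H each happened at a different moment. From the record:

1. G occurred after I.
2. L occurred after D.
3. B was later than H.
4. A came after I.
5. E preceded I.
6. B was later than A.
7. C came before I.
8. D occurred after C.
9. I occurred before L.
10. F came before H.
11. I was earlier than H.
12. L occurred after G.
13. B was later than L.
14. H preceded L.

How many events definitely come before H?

Directly stated before H: F and I.
C reaches H via C → I → H.
E reaches H via E → I → H.
No chain forces G (or any of the others) ahead of H.
That's C, E, F, and I — 4 in all.

4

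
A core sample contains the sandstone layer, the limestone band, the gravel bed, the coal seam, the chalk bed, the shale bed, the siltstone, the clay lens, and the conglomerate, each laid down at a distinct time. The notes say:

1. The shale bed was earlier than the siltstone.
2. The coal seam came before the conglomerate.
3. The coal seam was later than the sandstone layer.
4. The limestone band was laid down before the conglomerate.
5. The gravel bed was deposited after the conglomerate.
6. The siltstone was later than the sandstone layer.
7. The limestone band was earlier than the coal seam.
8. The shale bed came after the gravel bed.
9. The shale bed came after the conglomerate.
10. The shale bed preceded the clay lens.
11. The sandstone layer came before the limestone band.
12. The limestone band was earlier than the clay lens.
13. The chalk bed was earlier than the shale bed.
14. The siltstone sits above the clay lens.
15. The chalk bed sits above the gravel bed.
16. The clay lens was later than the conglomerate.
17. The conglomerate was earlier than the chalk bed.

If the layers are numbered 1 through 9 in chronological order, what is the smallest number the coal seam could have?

3

The limestone band and the sandstone layer must both come before the coal seam — 2 forced predecessors.
Nothing else is forced ahead of the coal seam, so its earliest slot is position 2 + 1 = 3.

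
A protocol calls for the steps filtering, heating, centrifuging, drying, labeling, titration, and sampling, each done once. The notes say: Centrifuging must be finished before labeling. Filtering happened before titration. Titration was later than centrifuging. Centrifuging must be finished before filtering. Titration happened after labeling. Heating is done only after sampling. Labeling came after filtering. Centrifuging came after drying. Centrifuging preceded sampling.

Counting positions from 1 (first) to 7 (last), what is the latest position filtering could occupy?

Filtering must come before labeling and titration — 2 steps forced after it.
Everything else can be placed before filtering in some valid order, so filtering can sit as late as position 7 − 2 = 5.

5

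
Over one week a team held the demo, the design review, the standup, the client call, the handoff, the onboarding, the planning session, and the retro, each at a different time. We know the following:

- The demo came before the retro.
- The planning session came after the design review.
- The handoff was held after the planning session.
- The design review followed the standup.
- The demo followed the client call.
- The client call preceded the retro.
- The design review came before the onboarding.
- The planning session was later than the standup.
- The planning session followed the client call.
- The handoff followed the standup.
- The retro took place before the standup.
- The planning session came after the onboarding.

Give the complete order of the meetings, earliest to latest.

the client call, the demo, the retro, the standup, the design review, the onboarding, the planning session, the handoff

The constraints fix every adjacent pair, so only one ordering works:
the client call → the demo → the retro → the standup → the design review → the onboarding → the planning session → the handoff.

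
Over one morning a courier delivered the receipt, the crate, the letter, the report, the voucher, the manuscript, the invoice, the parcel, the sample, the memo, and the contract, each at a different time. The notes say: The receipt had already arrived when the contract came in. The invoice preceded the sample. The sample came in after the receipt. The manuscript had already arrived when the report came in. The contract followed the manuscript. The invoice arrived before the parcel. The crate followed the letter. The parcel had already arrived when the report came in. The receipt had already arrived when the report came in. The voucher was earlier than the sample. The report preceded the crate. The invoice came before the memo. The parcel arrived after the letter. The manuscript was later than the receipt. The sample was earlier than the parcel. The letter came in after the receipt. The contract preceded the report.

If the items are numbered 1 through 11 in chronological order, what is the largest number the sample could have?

8

The sample must come before the crate, the parcel, and the report — 3 items forced after it.
Everything else can be placed before the sample in some valid order, so the sample can sit as late as position 11 − 3 = 8.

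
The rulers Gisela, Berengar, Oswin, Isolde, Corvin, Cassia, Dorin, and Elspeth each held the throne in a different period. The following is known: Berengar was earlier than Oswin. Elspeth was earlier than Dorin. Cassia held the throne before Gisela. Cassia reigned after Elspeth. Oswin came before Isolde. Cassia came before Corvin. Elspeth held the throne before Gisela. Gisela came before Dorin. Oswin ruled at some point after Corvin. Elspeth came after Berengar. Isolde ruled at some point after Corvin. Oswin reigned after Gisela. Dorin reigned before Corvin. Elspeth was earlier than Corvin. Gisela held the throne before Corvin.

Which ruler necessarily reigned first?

Berengar has a chain of constraints placing them before every other ruler, so Berengar must be first.

Berengar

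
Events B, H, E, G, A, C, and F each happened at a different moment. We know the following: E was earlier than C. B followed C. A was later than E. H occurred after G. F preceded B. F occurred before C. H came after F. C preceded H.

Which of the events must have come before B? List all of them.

C, E, F

Directly stated before B: C and F.
E reaches B via E → C → B.
No chain forces H (or any of the others) ahead of B.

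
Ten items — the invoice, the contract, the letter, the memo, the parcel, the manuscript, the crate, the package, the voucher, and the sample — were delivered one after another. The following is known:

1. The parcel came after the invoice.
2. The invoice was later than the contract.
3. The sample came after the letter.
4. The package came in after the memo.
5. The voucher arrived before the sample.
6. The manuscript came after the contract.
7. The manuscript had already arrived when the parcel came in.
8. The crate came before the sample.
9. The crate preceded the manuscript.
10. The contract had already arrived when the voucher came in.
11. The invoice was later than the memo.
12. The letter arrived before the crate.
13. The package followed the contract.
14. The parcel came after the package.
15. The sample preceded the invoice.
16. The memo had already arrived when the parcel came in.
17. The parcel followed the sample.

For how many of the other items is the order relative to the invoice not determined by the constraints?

Forced before the invoice: the contract, the crate, the letter, the memo, the sample, and the voucher; forced after the invoice: the parcel.
That leaves the manuscript and the package with no forced order relative to the invoice — 2.

2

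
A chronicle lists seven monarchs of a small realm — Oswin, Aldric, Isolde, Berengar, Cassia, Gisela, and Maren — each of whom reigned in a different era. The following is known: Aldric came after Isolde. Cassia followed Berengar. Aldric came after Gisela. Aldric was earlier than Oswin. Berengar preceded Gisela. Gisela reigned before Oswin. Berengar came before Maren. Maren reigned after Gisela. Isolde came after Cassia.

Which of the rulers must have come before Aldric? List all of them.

Berengar, Cassia, Gisela, Isolde

Directly stated before Aldric: Gisela and Isolde.
Berengar reaches Aldric via Berengar → Gisela → Aldric.
Cassia reaches Aldric via Cassia → Isolde → Aldric.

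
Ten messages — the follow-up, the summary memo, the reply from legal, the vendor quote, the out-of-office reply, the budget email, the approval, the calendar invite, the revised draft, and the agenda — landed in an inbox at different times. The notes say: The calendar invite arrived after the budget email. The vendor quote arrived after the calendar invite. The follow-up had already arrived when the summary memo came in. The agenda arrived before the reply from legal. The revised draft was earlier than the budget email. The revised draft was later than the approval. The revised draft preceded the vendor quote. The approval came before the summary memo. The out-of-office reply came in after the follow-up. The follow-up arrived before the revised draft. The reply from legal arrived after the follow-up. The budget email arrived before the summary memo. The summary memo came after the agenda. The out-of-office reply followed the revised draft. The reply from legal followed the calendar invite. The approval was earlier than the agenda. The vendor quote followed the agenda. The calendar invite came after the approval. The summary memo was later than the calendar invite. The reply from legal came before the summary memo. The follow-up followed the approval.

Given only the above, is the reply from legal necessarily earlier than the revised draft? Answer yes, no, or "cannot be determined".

Tracing the constraints gives the revised draft → the budget email → the calendar invite → the reply from legal, so the revised draft must come before the reply from legal.
That means the reply from legal cannot be before the revised draft.

no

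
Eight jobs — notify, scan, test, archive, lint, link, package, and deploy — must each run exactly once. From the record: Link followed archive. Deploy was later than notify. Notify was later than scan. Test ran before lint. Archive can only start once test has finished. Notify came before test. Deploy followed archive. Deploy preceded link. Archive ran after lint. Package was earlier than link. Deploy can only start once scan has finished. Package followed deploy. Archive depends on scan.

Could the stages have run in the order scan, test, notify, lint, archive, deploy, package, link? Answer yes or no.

no

The constraints require notify before test, but in the proposed sequence test appears ahead of notify. That one violation is enough.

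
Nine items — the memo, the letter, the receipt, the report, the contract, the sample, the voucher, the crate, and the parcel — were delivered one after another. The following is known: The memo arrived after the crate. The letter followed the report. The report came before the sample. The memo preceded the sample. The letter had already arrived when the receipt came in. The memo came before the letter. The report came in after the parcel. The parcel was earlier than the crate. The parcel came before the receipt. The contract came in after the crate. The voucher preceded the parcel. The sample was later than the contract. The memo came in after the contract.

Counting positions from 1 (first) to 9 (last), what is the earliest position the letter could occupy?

The contract, the crate, the memo, the parcel, the report, and the voucher must all come before the letter — 6 forced predecessors.
Nothing else is forced ahead of the letter, so its earliest slot is position 6 + 1 = 7.

7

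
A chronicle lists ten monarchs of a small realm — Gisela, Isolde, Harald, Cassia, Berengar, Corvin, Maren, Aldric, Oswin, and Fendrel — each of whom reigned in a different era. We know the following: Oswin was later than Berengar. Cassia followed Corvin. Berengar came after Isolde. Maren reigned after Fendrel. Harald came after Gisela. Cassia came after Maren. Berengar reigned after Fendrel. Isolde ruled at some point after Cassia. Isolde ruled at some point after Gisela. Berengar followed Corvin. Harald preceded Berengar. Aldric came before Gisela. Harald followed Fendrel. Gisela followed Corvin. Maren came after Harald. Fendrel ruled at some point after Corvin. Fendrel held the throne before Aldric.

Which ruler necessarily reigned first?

Corvin

Corvin has a chain of constraints placing them before every other ruler, so Corvin must be first.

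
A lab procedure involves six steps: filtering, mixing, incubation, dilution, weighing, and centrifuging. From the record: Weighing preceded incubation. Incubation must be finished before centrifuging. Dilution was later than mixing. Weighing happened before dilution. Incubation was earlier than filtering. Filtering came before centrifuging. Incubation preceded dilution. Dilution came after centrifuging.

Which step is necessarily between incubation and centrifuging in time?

Tracing the constraints gives incubation → filtering → centrifuging, so filtering sits after incubation and before centrifuging.
No other step is forced both after incubation and before centrifuging.

filtering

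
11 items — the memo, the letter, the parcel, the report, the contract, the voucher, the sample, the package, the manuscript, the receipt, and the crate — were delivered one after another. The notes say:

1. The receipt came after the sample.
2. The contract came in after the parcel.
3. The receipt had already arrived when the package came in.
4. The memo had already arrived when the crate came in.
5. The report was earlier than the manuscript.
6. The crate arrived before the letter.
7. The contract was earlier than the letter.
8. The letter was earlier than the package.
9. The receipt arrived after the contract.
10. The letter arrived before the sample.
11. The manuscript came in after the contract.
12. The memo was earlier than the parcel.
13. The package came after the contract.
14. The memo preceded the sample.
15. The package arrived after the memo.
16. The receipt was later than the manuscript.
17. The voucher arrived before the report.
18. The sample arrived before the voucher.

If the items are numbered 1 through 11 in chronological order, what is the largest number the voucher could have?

7

The voucher must come before the manuscript, the package, the receipt, and the report — 4 items forced after it.
Everything else can be placed before the voucher in some valid order, so the voucher can sit as late as position 11 − 4 = 7.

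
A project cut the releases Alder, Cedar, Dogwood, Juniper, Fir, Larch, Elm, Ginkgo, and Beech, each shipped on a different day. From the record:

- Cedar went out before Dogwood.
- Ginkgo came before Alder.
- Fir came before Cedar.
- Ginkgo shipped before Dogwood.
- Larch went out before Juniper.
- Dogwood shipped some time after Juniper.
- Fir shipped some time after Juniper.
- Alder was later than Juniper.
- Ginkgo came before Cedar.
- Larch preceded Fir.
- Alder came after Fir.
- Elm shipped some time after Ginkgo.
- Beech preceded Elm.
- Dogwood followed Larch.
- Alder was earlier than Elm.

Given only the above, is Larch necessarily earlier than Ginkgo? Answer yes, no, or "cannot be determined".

No chain of stated constraints runs from Larch to Ginkgo, and none runs from Ginkgo to Larch either.
So the relative order of Larch and Ginkgo is not fixed by the given facts.

cannot be determined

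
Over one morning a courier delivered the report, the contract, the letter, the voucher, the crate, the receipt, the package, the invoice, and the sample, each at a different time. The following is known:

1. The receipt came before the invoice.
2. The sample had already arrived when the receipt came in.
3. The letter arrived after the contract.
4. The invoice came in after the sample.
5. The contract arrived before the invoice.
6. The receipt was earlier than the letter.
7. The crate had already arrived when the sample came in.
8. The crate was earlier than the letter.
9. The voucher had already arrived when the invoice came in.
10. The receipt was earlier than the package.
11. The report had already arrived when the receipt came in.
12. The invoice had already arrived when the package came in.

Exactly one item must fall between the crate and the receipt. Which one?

Tracing the constraints gives the crate → the sample → the receipt, so the sample sits after the crate and before the receipt.
No other item is forced both after the crate and before the receipt.

the sample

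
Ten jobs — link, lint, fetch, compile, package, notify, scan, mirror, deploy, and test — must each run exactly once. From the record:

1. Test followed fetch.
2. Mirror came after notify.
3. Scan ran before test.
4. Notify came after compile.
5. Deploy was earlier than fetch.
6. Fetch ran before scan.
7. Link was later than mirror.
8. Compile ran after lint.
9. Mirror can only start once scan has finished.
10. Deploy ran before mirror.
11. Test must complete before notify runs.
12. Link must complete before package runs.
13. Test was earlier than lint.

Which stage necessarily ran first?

deploy

Deploy has a chain of constraints placing it before every other stage, so deploy must be first.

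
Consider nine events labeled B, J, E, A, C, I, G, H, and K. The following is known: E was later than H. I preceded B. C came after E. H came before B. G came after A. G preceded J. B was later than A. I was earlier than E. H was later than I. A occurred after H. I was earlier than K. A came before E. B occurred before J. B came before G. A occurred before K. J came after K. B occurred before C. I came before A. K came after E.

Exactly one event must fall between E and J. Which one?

K

Tracing the constraints gives E → K → J, so K sits after E and before J.
No other event is forced both after E and before J.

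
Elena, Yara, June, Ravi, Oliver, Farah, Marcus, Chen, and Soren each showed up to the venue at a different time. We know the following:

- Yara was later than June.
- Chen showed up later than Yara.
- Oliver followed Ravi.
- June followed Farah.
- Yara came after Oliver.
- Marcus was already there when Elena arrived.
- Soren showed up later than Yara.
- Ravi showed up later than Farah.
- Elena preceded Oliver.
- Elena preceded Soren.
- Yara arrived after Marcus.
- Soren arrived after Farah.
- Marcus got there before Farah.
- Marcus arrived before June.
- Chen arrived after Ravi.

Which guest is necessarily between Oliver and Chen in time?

Tracing the constraints gives Oliver → Yara → Chen, so Yara sits after Oliver and before Chen.
No other guest is forced both after Oliver and before Chen.

Yara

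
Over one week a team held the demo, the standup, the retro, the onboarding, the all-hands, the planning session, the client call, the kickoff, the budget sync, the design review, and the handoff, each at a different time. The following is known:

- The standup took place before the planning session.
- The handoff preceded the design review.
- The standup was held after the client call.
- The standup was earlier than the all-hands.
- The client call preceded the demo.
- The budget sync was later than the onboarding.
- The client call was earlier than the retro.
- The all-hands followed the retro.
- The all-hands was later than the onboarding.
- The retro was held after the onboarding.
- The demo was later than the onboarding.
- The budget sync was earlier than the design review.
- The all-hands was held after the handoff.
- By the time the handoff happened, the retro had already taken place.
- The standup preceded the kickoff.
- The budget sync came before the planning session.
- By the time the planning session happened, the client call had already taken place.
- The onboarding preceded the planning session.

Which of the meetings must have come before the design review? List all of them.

the budget sync, the client call, the handoff, the onboarding, the retro

Directly stated before the design review: the budget sync and the handoff.
The client call reaches the design review via the client call → the retro → the handoff → the design review.
The onboarding reaches the design review via the onboarding → the budget sync → the design review.
The retro reaches the design review via the retro → the handoff → the design review.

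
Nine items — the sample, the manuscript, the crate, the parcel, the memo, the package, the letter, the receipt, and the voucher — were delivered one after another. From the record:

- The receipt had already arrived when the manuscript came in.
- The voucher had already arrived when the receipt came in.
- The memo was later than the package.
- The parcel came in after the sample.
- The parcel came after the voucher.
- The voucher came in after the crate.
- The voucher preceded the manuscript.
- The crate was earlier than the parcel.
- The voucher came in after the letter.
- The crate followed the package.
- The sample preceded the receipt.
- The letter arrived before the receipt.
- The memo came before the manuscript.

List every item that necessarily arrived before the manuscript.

the crate, the letter, the memo, the package, the receipt, the sample, the voucher

Directly stated before the manuscript: the memo, the receipt, and the voucher.
The crate reaches the manuscript via the crate → the voucher → the manuscript.
The letter reaches the manuscript via the letter → the voucher → the manuscript.
The package reaches the manuscript via the package → the memo → the manuscript.
Likewise the sample reaches the manuscript by chaining the stated constraints.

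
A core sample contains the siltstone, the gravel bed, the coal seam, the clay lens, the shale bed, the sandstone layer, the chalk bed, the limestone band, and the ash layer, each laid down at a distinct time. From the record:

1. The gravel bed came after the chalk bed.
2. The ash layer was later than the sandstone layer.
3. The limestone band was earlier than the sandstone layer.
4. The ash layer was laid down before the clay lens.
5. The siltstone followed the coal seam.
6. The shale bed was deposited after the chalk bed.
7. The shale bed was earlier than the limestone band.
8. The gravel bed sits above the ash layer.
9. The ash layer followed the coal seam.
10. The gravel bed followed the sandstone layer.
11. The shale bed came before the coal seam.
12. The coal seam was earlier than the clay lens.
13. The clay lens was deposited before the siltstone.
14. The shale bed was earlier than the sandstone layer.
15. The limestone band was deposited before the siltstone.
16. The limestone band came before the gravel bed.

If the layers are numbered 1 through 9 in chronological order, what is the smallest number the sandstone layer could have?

4

The chalk bed, the limestone band, and the shale bed must all come before the sandstone layer — 3 forced predecessors.
Nothing else is forced ahead of the sandstone layer, so its earliest slot is position 3 + 1 = 4.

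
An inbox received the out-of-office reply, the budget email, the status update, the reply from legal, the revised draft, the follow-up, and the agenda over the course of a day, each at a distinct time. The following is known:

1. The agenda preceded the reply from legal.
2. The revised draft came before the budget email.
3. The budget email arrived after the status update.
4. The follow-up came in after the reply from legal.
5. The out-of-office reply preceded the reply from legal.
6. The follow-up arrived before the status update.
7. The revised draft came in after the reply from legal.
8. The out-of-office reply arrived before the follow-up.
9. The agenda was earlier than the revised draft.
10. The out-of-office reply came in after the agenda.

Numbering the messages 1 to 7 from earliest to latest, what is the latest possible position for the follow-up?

5

The follow-up must come before the budget email and the status update — 2 messages forced after it.
Everything else can be placed before the follow-up in some valid order, so the follow-up can sit as late as position 7 − 2 = 5.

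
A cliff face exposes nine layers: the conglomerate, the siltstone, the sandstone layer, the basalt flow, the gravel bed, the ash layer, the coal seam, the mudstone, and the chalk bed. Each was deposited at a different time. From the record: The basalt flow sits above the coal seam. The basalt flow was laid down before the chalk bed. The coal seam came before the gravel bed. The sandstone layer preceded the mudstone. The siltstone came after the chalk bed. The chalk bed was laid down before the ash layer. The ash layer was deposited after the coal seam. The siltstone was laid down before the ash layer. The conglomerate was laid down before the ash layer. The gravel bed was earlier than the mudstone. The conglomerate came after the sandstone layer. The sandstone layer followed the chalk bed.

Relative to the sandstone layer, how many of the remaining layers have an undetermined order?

Forced before the sandstone layer: the basalt flow, the chalk bed, and the coal seam; forced after the sandstone layer: the ash layer, the conglomerate, and the mudstone.
That leaves the gravel bed and the siltstone with no forced order relative to the sandstone layer — 2.

2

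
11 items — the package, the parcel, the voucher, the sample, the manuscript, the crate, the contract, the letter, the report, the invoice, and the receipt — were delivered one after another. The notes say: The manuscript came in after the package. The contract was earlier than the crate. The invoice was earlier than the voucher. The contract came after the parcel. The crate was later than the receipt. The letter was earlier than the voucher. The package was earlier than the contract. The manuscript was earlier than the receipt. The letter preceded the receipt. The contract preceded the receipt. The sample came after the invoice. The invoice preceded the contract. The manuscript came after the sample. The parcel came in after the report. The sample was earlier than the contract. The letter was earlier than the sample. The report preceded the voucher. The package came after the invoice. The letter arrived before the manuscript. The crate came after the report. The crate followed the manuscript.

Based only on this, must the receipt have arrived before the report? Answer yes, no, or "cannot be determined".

Tracing the constraints gives the report → the parcel → the contract → the receipt, so the report must come before the receipt.
That means the receipt cannot be before the report.

no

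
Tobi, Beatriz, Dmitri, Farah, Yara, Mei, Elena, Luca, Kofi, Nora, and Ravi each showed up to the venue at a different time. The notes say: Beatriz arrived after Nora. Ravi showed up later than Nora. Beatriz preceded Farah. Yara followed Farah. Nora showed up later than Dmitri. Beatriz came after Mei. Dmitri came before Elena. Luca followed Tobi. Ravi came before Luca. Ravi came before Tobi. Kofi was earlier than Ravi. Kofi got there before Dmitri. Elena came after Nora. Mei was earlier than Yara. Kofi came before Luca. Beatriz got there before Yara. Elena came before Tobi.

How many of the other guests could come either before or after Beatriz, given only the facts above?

Forced before Beatriz: Dmitri, Kofi, Mei, and Nora; forced after Beatriz: Farah and Yara.
That leaves Elena, Luca, Ravi, and Tobi with no forced order relative to Beatriz — 4.

4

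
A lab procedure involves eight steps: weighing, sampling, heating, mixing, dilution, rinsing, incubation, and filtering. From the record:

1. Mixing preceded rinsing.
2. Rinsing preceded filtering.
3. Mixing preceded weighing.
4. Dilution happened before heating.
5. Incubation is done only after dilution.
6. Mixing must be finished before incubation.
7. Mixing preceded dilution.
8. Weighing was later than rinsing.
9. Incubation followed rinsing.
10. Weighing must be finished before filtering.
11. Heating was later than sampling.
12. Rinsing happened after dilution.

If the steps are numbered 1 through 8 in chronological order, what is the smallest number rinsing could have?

Dilution and mixing must both come before rinsing — 2 forced predecessors.
Nothing else is forced ahead of rinsing, so its earliest slot is position 2 + 1 = 3.

3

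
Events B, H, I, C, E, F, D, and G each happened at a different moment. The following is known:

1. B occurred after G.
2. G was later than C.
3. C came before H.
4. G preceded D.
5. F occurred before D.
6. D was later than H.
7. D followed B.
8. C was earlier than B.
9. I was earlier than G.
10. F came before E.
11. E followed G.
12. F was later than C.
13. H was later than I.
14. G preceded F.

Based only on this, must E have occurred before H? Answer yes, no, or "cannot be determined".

cannot be determined

No chain of stated constraints runs from E to H, and none runs from H to E either.
So the relative order of E and H is not fixed by the given facts.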